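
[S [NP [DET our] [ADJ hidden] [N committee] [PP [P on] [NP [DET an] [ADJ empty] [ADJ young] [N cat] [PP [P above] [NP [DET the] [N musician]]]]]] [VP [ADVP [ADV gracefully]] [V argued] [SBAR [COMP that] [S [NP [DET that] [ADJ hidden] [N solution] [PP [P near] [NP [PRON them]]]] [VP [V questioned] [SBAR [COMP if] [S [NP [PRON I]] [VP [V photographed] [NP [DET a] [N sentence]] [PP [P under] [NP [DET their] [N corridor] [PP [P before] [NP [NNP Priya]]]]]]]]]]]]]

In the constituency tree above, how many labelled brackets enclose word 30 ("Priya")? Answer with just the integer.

13

Path from the root down to the word: S → VP → SBAR → S → VP → SBAR → S → VP → PP → NP → PP → NP → NNP. That is 13 enclosing brackets.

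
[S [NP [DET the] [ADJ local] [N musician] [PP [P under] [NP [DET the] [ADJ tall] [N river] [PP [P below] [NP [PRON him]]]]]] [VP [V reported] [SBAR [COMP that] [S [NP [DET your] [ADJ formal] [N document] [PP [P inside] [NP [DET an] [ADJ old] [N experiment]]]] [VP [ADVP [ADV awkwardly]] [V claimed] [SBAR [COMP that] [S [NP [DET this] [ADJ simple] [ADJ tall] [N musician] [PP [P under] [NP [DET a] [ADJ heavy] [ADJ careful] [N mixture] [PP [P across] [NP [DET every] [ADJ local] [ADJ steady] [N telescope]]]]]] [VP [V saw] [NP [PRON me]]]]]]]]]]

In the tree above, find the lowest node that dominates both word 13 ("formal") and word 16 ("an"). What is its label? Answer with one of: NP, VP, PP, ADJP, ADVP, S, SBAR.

NP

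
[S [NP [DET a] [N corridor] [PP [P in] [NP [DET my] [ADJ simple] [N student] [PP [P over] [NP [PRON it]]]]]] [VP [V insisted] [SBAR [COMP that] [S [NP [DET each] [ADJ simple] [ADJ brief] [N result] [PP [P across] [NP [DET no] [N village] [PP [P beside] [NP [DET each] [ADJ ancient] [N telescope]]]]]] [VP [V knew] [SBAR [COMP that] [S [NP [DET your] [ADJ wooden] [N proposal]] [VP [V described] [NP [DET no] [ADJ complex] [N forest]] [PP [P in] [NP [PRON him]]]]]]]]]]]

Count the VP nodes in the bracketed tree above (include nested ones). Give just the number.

3

Listing each VP by its span: [VP insisted that each simple brief result across no village beside each ancient telescope knew that your wooden proposal described no complex forest in him]; [VP knew that your wooden proposal described no complex forest in him]; [VP described no complex forest in him] — that makes 3.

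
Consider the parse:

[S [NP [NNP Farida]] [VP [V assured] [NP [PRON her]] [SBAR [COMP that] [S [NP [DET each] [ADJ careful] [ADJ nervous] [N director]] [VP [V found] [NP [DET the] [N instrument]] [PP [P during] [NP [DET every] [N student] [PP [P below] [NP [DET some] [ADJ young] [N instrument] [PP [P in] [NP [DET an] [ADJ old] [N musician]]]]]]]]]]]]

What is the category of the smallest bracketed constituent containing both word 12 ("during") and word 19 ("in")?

PP

Word 12 lies under S → VP → SBAR → S → VP → PP → P; word 19 lies under S → VP → SBAR → S → VP → PP → NP → PP → NP → PP → P. The lowest shared node is the PP.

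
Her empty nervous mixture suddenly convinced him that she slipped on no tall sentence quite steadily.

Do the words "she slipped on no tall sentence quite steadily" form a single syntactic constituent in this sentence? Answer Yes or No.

These words form the whole clause headed by "slipped", so yes — one constituent.

Yes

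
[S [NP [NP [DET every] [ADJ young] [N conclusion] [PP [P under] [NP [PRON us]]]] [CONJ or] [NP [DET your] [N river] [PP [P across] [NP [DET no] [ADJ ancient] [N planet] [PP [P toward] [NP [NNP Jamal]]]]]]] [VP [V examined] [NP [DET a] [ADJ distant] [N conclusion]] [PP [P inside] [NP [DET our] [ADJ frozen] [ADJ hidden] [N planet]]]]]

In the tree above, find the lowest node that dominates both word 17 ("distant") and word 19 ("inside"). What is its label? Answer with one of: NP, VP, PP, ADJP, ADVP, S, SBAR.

VP

The smallest bracket enclosing both words is [VP examined a distant conclusion inside our frozen hidden planet], so the label is VP.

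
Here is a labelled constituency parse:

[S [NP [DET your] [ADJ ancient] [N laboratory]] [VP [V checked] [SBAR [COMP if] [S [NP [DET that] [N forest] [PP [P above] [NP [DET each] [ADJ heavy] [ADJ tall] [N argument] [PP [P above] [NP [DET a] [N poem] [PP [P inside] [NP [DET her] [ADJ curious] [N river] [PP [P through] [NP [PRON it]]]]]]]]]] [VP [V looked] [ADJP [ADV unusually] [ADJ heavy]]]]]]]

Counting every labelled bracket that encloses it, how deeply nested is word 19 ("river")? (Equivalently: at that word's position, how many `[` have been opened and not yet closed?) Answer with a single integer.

Counting open brackets not yet closed at "river": [S [VP [SBAR [S [NP [PP [NP [PP [NP [PP [NP [N = 12.

12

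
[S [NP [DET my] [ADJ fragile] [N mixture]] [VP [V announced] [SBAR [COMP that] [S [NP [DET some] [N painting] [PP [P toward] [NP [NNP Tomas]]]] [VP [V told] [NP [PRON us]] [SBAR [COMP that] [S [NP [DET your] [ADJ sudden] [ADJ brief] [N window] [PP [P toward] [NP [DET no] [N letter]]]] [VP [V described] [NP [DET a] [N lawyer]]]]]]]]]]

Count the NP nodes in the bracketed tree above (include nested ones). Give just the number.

The NP constituents are: [NP my fragile mixture]; [NP some painting toward Tomas]; [NP Tomas]; [NP us]; [NP your sudden brief window toward no letter]; [NP no letter] …. Total: 7.

7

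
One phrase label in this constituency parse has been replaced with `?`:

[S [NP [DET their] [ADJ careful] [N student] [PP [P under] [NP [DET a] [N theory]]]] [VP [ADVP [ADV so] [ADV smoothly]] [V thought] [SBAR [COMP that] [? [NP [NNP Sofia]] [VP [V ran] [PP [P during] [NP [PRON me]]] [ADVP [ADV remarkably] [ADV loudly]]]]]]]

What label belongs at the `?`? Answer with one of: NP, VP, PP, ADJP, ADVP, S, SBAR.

Looking at what the `?` directly dominates — NP, VP — this is a clause (S).

S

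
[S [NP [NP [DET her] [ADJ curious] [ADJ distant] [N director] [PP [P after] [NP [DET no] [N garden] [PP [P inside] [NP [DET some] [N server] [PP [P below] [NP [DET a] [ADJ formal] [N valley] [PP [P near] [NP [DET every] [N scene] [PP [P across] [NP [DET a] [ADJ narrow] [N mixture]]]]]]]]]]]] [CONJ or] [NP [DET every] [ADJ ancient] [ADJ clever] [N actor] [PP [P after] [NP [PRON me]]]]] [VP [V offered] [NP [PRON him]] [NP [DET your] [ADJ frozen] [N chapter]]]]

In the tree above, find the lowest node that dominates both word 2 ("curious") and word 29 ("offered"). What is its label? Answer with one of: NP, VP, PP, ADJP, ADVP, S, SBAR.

The smallest bracket enclosing both words is [S her curious distant director after no garden inside some server below a formal valley near every scene across a narrow mixture or every ancient clever actor after me offered him your frozen chapter], so the label is S.

S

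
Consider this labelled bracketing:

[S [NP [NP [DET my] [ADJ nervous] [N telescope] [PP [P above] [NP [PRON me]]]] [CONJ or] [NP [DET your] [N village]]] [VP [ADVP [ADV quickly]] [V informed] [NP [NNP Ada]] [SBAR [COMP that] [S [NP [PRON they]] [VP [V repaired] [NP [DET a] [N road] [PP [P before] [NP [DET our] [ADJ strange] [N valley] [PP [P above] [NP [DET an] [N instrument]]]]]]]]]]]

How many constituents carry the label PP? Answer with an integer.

Scanning left to right, an opening `[PP` appears at word positions 4, 17, 21 — 3 in total.

3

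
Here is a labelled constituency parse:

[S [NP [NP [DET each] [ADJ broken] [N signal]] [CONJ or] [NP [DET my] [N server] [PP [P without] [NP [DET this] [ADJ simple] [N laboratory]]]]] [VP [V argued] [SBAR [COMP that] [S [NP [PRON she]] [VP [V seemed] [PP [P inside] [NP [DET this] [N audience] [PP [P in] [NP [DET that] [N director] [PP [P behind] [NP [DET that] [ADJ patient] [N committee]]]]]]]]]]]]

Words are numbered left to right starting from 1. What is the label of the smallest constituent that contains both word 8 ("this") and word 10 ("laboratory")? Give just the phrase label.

The smallest bracket enclosing both words is [NP this simple laboratory], so the label is NP.

NP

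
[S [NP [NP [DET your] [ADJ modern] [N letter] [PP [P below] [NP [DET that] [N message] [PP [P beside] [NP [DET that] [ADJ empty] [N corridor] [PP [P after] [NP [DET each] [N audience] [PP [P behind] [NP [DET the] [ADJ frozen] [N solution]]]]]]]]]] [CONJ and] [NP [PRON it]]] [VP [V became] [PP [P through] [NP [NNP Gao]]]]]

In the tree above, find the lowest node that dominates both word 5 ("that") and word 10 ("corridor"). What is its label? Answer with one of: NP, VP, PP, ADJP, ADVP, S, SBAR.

The smallest bracket enclosing both words is [NP that message beside that empty corridor after each audience behind the frozen solution], so the label is NP.

NP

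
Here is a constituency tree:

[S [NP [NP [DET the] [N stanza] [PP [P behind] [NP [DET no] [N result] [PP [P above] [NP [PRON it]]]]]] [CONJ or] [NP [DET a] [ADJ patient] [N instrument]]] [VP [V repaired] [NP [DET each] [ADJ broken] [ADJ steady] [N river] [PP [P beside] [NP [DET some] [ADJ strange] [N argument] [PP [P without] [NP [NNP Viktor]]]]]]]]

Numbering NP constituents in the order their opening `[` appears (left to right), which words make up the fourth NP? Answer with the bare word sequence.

it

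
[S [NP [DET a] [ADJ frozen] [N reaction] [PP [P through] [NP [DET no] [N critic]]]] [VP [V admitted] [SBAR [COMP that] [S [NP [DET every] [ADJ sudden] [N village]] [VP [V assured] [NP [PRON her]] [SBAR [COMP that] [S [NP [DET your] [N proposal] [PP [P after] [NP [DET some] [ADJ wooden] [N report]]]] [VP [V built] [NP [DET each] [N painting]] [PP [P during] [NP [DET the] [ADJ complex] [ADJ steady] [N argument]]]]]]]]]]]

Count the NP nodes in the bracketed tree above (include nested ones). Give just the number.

Listing each NP by its span: [NP a frozen reaction through no critic]; [NP no critic]; [NP every sudden village]; [NP her]; [NP your proposal after some wooden report]; [NP some wooden report] … — that makes 8.

8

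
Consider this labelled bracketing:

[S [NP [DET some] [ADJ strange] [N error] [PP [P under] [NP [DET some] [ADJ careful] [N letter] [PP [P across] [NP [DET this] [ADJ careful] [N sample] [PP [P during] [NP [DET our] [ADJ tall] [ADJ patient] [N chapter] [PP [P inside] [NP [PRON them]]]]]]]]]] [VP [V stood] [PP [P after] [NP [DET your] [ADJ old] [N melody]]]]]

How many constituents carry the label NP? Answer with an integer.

Listing each NP by its span: [NP some strange error under some careful letter across this careful sample during our tall patient chapter inside them]; [NP some careful letter across this careful sample during our tall patient chapter inside them]; [NP this careful sample during our tall patient chapter inside them]; [NP our tall patient chapter inside them]; [NP them]; [NP your old melody] — that makes 6.

6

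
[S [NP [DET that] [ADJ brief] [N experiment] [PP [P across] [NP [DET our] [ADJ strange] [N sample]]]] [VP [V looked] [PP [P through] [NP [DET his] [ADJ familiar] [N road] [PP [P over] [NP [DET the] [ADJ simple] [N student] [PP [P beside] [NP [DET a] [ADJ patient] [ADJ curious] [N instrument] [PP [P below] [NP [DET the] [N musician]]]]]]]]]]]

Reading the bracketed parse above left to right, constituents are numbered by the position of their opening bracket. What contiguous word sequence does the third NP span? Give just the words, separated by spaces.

Opening `[NP` markers occur at word positions 1, 5, 10, 14, 18, 23; the third of these opens the constituent [NP his familiar road over the simple student beside a patient curious instrument below the musician].

his familiar road over the simple student beside a patient curious instrument below the musician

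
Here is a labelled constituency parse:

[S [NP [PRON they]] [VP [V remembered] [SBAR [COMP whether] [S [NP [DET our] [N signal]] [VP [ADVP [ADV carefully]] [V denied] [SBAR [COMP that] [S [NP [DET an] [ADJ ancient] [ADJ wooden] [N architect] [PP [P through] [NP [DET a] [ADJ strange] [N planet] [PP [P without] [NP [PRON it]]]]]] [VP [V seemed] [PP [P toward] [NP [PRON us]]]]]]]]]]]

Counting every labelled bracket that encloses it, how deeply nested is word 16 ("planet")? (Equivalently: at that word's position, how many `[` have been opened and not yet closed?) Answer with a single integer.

Path from the root down to the word: S → VP → SBAR → S → VP → SBAR → S → NP → PP → NP → N. That is 11 enclosing brackets.

11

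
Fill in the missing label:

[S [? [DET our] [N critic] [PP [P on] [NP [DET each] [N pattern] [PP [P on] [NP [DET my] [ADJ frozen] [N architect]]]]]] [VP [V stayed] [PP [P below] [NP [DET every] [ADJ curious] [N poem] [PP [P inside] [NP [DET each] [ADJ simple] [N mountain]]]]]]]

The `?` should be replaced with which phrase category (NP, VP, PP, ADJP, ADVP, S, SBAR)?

NP

The `?` node immediately contains: DET 'our', N 'critic', PP. That is the internal structure of a noun phrase, so the label is NP.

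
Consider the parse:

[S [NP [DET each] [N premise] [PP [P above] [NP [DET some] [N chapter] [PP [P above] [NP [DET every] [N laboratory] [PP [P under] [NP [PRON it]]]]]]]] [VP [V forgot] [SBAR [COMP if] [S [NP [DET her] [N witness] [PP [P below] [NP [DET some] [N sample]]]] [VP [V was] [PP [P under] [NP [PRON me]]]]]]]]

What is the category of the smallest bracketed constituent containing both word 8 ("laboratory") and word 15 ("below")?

S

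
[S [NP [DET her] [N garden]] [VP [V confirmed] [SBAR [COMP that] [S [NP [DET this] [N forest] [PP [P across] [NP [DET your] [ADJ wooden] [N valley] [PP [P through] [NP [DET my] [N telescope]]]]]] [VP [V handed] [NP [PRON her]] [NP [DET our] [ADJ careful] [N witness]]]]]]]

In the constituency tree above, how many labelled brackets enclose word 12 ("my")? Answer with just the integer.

Counting open brackets not yet closed at "my": [S [VP [SBAR [S [NP [PP [NP [PP [NP [DET = 10.

10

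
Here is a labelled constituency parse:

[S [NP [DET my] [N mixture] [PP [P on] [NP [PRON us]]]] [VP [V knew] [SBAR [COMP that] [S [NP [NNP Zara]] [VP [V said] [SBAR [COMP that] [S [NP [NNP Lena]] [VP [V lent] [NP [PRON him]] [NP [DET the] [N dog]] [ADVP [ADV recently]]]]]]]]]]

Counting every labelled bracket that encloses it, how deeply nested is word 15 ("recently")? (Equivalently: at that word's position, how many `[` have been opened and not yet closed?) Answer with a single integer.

10

Counting open brackets not yet closed at "recently": [S [VP [SBAR [S [VP [SBAR [S [VP [ADVP [ADV = 10.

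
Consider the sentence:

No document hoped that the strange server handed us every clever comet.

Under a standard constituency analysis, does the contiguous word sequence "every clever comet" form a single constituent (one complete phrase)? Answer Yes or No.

Yes

These words form the whole noun phrase headed by "comet", so yes — one constituent.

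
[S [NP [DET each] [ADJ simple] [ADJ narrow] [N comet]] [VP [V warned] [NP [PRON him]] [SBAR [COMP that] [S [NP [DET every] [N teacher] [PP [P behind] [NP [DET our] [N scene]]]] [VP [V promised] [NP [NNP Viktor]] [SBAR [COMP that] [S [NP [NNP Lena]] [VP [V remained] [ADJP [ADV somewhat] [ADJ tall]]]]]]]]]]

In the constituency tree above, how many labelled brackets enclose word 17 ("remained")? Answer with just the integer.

9

The word sits inside V, which is inside VP, inside S, inside SBAR, inside VP, inside S, inside SBAR, inside VP, inside S — 9 brackets in all.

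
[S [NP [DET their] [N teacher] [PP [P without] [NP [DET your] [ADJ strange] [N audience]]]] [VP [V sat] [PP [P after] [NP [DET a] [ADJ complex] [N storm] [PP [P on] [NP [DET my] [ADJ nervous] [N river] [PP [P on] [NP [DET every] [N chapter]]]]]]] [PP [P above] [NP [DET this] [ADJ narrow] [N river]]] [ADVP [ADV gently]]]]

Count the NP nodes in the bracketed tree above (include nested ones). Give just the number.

Listing each NP by its span: [NP their teacher without your strange audience]; [NP your strange audience]; [NP a complex storm on my nervous river on every chapter]; [NP my nervous river on every chapter]; [NP every chapter]; [NP this narrow river] — that makes 6.

6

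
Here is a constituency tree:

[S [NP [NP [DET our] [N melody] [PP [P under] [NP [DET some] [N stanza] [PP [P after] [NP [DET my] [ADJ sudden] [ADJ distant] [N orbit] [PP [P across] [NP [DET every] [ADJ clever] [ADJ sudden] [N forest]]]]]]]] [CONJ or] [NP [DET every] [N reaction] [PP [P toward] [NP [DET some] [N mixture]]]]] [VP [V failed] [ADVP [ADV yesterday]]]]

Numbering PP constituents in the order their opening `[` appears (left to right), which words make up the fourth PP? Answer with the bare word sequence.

toward some mixture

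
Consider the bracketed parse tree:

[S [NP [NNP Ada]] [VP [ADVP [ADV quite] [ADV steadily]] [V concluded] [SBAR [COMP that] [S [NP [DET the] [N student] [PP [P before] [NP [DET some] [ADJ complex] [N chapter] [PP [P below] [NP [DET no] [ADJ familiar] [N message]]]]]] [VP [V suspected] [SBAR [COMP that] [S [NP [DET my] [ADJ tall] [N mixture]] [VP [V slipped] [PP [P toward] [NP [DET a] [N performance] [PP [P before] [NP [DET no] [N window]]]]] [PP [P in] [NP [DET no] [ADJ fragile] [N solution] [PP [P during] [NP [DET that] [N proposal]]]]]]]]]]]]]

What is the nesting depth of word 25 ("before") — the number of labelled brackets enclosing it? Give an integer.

12

The word sits inside P, which is inside PP, inside NP, inside PP, inside VP, inside S, inside SBAR, inside VP, inside S, inside SBAR, inside VP, inside S — 12 brackets in all.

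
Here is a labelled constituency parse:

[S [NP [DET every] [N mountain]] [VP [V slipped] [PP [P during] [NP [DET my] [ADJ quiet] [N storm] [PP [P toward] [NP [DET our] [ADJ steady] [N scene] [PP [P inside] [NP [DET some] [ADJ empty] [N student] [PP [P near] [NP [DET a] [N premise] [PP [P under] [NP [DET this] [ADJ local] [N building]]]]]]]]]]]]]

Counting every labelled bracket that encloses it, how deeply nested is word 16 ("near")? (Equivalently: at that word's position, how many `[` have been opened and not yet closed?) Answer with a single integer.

The word sits inside P, which is inside PP, inside NP, inside PP, inside NP, inside PP, inside NP, inside PP, inside VP, inside S — 10 brackets in all.

10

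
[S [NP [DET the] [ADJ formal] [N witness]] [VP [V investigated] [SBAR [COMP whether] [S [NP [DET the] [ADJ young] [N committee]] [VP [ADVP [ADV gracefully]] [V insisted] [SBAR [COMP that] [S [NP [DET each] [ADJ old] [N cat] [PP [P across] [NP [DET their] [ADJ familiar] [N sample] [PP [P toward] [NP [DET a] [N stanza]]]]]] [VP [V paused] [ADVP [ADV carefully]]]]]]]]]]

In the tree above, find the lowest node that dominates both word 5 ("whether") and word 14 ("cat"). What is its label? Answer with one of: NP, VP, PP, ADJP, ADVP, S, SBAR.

The smallest bracket enclosing both words is [SBAR whether the young committee gracefully insisted that each old cat across their familiar sample toward a stanza paused carefully], so the label is SBAR.

SBAR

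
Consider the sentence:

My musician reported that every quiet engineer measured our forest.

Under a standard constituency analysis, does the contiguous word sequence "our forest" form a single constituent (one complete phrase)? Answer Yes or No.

These words form the whole noun phrase headed by "forest", so yes — one constituent.

Yes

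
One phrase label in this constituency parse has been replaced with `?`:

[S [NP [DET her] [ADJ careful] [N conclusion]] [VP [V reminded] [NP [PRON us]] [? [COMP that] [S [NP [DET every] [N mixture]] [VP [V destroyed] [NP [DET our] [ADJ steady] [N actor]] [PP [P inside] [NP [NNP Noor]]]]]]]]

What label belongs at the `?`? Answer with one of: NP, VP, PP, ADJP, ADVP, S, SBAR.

Looking at what the `?` directly dominates — COMP 'that', S — this is a subordinate clause (SBAR).

SBAR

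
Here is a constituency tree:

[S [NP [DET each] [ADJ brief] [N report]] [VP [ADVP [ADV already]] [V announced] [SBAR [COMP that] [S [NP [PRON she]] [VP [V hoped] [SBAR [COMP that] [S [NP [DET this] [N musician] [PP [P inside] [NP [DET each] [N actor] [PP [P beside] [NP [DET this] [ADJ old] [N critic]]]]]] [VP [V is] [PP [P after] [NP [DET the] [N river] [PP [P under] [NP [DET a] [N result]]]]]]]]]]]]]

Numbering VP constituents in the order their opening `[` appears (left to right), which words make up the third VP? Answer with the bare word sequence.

is after the river under a result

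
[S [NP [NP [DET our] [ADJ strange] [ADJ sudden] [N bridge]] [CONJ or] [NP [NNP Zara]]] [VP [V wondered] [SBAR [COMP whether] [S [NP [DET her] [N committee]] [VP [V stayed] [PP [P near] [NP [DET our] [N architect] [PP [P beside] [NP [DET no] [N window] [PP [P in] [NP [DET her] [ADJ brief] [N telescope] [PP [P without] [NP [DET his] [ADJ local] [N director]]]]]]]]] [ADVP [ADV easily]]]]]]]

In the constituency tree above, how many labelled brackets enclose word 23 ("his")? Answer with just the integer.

Path from the root down to the word: S → VP → SBAR → S → VP → PP → NP → PP → NP → PP → NP → PP → NP → DET. That is 14 enclosing brackets.

14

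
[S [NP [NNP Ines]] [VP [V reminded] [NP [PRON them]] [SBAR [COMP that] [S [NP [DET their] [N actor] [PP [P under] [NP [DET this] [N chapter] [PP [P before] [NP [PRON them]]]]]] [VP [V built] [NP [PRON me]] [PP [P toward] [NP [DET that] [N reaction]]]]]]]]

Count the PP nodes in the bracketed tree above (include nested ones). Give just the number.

3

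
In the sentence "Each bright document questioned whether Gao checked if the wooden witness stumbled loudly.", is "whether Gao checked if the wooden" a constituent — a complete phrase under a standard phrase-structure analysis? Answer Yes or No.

The sequence begins inside the complementizer "whether" and ends inside the clause "Gao checked if the wooden witness stumbled loudly"; it crosses a phrase boundary, so no single node in the tree spans exactly those words.

No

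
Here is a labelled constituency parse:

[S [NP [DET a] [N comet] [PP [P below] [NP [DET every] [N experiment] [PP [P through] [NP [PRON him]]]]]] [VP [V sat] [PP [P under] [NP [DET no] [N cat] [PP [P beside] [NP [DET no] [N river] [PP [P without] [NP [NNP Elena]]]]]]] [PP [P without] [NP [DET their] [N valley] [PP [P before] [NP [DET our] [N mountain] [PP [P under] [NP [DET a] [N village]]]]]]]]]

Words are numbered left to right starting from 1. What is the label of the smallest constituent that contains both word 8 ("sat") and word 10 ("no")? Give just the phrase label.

VP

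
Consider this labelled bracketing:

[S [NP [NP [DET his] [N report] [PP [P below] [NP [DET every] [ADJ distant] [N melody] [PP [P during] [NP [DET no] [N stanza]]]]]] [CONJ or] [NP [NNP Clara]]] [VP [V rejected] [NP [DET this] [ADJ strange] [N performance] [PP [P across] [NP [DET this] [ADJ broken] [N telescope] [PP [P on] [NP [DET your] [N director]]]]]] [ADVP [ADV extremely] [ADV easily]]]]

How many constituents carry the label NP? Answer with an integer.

Listing each NP by its span: [NP his report below every distant melody during no stanza or Clara]; [NP his report below every distant melody during no stanza]; [NP every distant melody during no stanza]; [NP no stanza]; [NP Clara]; [NP this strange performance across this broken telescope on your director] … — that makes 8.

8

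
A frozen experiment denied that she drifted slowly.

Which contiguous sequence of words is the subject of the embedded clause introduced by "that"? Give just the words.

she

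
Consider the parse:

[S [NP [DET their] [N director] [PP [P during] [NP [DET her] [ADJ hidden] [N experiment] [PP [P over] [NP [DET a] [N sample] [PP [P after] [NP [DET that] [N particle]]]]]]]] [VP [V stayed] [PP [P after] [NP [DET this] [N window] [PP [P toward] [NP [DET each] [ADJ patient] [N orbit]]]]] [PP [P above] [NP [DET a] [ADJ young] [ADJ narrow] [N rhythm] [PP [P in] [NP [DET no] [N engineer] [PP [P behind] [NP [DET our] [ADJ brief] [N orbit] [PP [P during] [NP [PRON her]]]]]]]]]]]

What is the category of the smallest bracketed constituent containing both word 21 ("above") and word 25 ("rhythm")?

Word 21 lies under S → VP → PP → P; word 25 lies under S → VP → PP → NP → N. The lowest shared node is the PP.

PP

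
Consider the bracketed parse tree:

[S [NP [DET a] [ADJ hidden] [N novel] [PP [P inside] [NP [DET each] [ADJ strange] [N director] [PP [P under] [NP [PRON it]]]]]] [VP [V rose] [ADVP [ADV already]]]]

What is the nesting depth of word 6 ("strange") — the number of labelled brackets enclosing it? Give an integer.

The word sits inside ADJ, which is inside NP, inside PP, inside NP, inside S — 5 brackets in all.

5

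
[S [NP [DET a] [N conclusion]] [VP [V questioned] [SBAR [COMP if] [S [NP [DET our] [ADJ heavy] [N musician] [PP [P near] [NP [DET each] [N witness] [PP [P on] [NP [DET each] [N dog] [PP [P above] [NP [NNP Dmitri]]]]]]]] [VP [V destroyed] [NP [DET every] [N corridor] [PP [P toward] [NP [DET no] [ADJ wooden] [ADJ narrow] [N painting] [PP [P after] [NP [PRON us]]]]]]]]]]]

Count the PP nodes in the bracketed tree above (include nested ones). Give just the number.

Scanning left to right, an opening `[PP` appears at word positions 8, 11, 14, 19, 24 — 5 in total.

5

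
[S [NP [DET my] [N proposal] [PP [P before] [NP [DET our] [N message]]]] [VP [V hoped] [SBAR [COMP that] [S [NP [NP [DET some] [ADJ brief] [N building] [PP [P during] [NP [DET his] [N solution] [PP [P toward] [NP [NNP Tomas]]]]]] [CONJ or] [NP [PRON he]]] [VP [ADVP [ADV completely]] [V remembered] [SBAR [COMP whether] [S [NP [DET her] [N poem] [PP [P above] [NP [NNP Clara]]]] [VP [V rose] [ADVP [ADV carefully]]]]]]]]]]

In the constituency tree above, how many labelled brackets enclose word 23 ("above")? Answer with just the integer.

10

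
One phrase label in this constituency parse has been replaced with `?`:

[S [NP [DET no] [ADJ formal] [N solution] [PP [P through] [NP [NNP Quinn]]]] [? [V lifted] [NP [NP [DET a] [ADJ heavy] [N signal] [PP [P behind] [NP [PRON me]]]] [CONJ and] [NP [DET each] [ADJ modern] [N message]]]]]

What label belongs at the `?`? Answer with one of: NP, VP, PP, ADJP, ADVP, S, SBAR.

VP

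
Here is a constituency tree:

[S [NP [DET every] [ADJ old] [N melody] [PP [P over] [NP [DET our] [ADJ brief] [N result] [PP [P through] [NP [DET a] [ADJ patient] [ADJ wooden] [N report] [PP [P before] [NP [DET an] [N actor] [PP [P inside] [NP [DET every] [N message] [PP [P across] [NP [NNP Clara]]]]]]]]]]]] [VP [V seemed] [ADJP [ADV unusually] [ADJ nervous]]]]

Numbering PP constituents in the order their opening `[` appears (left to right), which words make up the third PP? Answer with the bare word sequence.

before an actor inside every message across Clara

The PP opening brackets appear, in order, over: "over our brief result through a patient wooden report before an actor inside every message across Clara"; "through a patient wooden report before an actor inside every message across Clara"; "before an actor inside every message across Clara"; "inside every message across Clara"; "across Clara". The third one spans "before an actor inside every message across Clara".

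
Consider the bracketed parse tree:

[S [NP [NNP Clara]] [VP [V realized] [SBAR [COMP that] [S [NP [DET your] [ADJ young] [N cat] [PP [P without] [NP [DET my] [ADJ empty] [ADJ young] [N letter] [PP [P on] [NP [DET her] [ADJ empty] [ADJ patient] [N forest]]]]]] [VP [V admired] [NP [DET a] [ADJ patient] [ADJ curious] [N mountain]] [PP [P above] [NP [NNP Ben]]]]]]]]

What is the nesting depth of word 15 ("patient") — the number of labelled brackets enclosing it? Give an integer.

Counting open brackets not yet closed at "patient": [S [VP [SBAR [S [NP [PP [NP [PP [NP [ADJ = 10.

10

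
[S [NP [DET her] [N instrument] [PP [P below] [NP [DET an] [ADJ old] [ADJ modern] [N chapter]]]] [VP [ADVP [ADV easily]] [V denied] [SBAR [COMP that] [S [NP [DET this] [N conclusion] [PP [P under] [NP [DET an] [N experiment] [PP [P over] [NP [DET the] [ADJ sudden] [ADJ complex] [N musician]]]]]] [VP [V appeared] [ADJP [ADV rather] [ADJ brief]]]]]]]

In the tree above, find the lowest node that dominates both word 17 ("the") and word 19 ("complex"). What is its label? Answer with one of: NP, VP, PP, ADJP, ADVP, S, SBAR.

NP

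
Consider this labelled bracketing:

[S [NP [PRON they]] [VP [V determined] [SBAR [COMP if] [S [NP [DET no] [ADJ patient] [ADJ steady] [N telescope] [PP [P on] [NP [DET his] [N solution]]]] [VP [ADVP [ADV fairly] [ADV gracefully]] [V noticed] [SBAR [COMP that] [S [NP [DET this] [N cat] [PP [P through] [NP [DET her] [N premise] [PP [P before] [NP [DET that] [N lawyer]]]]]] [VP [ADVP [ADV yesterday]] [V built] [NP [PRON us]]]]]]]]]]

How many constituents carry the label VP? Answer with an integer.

Listing each VP by its span: [VP determined if no patient steady telescope on his solution fairly gracefully noticed that this cat through her premise before that lawyer yesterday built us]; [VP fairly gracefully noticed that this cat through her premise before that lawyer yesterday built us]; [VP yesterday built us] — that makes 3.

3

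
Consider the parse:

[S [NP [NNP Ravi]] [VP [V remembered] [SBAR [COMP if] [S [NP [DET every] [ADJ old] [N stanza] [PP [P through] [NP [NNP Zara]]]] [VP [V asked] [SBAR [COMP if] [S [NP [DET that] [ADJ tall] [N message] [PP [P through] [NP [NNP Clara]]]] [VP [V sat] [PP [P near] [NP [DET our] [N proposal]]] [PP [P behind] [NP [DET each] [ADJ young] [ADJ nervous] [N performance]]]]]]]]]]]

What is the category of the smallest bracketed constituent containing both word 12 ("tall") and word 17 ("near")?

Both words fall inside [S that tall message through Clara sat near our proposal behind each young nervous performance] (words 11–24), and no smaller constituent contains them both. Label: S.

S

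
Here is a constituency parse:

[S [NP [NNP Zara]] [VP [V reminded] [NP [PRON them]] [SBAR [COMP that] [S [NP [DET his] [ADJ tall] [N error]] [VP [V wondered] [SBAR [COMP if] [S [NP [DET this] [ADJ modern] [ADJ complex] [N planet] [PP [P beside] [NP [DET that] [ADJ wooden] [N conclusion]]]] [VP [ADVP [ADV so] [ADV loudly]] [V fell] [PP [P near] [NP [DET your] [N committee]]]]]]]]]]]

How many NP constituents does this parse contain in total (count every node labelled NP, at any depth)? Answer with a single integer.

6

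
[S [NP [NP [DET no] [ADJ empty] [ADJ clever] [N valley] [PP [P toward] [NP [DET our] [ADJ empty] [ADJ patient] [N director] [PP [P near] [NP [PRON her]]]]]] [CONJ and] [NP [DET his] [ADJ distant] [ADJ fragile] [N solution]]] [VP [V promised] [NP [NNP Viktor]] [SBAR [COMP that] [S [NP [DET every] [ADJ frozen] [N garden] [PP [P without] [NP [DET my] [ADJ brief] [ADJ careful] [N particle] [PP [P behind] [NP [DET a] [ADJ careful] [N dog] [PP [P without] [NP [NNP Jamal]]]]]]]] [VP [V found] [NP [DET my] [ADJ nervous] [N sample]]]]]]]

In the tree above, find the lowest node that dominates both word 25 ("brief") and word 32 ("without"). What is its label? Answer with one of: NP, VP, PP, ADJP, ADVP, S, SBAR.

NP

Word 25 lies under S → VP → SBAR → S → NP → PP → NP → ADJ; word 32 lies under S → VP → SBAR → S → NP → PP → NP → PP → NP → PP → P. The lowest shared node is the NP.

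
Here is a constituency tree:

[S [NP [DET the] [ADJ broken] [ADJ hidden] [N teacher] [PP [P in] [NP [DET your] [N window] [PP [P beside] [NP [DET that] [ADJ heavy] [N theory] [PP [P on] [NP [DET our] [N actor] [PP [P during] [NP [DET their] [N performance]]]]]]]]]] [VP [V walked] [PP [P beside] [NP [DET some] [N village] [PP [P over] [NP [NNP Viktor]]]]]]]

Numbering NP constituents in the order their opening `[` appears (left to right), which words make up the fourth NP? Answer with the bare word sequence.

Opening `[NP` markers occur at word positions 1, 6, 9, 13, 16, 20, 23; the fourth of these opens the constituent [NP our actor during their performance].

our actor during their performance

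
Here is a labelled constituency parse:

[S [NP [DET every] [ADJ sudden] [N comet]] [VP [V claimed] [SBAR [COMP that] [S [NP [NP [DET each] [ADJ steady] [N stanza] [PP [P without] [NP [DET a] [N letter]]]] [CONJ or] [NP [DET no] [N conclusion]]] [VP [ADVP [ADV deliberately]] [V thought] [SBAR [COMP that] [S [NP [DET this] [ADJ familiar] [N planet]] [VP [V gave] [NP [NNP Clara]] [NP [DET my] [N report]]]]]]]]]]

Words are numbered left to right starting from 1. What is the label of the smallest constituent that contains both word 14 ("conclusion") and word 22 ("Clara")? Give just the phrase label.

S

The smallest bracket enclosing both words is [S each steady stanza without a letter or no conclusion deliberately thought that this familiar planet gave Clara my report], so the label is S.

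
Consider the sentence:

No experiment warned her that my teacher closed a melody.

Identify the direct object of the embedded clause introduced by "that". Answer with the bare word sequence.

a melody

"closed" heads the VP of the embedded clause introduced by "that", and "a melody" is its direct object.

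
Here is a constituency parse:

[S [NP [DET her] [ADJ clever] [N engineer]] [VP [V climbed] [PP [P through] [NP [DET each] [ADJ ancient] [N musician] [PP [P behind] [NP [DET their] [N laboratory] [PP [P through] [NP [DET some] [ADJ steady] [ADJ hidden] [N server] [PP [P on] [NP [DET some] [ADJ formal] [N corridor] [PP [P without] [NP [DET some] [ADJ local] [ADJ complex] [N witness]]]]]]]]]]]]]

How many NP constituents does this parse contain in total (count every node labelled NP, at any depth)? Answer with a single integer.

Scanning left to right, an opening `[NP` appears at word positions 1, 6, 10, 13, 18, 22 — 6 in total.

6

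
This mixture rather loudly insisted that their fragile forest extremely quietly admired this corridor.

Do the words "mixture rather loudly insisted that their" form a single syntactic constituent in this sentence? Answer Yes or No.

No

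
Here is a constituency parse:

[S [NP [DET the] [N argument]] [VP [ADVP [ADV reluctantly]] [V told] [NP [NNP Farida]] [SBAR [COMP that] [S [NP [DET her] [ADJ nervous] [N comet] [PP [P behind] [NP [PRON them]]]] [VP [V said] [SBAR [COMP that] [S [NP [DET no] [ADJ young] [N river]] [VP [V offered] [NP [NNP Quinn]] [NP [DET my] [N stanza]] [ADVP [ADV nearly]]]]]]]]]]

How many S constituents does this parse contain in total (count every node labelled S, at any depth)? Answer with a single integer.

3

Listing each S by its span: [S the argument reluctantly told Farida that her nervous comet behind them said that no young river offered Quinn my stanza nearly]; [S her nervous comet behind them said that no young river offered Quinn my stanza nearly]; [S no young river offered Quinn my stanza nearly] — that makes 3.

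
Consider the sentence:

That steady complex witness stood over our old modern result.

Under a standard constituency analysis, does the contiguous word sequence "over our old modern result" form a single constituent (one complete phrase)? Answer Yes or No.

Yes

These words form the whole prepositional phrase headed by "over", so yes — one constituent.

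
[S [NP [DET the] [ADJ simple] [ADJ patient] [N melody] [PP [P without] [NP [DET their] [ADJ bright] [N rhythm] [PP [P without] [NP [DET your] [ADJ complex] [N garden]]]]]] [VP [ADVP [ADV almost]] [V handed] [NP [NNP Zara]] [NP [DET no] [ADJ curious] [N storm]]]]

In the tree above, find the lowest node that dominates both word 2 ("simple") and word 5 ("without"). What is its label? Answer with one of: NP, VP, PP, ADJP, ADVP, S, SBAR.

NP

Both words fall inside [NP the simple patient melody without their bright rhythm without your complex garden] (words 1–12), and no smaller constituent contains them both. Label: NP.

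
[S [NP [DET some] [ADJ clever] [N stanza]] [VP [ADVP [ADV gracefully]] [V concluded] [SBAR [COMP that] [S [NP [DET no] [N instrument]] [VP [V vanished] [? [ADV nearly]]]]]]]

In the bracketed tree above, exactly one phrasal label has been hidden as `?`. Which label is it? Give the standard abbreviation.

ADVP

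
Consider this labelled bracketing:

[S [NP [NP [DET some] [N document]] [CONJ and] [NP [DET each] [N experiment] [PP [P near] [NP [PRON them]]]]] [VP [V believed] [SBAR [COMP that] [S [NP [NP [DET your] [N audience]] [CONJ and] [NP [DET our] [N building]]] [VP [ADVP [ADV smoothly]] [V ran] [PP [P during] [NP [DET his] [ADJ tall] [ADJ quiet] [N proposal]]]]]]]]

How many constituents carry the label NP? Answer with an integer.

8

Scanning left to right, an opening `[NP` appears at word positions 1, 1, 4, 7, 10, 10, 13, 18 — 8 in total.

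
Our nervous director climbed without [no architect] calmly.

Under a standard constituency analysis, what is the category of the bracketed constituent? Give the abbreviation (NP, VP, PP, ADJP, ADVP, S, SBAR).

"architect" is the head of the bracketed span, so the span is a noun phrase: NP.

NP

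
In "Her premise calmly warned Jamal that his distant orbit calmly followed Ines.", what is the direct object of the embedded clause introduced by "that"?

Ines

"followed" heads the VP of the embedded clause introduced by "that", and "Ines" is its direct object.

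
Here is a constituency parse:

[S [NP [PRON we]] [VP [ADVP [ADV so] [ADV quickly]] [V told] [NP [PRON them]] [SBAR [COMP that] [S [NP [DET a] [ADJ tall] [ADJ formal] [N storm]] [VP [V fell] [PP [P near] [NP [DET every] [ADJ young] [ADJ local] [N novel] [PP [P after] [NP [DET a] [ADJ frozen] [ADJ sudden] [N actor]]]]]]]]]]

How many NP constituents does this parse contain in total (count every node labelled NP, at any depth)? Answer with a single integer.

5

Scanning left to right, an opening `[NP` appears at word positions 1, 5, 7, 13, 18 — 5 in total.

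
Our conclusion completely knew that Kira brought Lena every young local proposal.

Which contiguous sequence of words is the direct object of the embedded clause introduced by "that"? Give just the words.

The verb of the embedded clause introduced by "that" is "brought"; its direct object is the NP "every young local proposal".

every young local proposal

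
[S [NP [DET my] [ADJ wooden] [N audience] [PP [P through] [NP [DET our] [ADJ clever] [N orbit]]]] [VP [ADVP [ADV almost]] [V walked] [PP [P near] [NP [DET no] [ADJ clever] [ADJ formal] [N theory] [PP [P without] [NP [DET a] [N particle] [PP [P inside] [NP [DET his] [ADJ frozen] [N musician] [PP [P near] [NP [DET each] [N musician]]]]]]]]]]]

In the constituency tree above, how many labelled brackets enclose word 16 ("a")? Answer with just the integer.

7

The word sits inside DET, which is inside NP, inside PP, inside NP, inside PP, inside VP, inside S — 7 brackets in all.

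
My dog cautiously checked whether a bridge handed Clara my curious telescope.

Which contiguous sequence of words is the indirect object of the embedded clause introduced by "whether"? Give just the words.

The verb of the embedded clause introduced by "whether" is "handed"; its indirect object is the NP "Clara".

Clara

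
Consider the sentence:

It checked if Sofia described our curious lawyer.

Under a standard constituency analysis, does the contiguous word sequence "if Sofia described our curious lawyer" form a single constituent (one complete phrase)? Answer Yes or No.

Yes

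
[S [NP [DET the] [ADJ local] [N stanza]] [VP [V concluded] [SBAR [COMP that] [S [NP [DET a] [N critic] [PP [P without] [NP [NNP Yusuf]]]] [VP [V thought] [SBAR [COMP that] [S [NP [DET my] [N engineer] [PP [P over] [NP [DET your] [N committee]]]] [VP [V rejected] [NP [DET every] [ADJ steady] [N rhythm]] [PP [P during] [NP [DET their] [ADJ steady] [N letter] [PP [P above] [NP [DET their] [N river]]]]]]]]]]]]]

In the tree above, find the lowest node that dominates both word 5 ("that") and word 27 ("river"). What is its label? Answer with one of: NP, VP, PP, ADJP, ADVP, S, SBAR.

SBAR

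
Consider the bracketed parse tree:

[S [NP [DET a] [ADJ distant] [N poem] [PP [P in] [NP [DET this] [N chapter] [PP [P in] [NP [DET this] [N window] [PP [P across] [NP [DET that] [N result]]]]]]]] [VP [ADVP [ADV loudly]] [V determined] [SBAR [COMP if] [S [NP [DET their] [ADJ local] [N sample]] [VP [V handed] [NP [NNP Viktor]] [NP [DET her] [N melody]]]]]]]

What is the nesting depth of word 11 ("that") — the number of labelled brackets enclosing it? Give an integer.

9

Path from the root down to the word: S → NP → PP → NP → PP → NP → PP → NP → DET. That is 9 enclosing brackets.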